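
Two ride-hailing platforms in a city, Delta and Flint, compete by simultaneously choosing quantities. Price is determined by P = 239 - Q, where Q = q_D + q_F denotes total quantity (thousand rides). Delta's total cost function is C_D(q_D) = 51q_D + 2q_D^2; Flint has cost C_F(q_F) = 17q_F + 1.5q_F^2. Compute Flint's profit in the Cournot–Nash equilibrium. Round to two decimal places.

3890.42

Delta's profit: π_D = (239 - Q)q_D - (51q_D + 2q_D²). Setting ∂π_D/∂q_D = 0: 188 - 6q_D - (q_F) = 0.
Flint's first-order condition: 222 - 5q_F - (q_D) = 0.
Rearranging gives the reaction functions q_D = (188 - q_F)/6 and q_F = (222 - q_D)/5.
Substituting one into the other gives q_D = 718/29 and q_F = 1144/29.
Price P = 239 - 1862/29 = 174.7931.
Flint's profit: 174.7931·(1144/29) - 17·(1144/29) - (3/2)(1144/29)² = 3890.4162.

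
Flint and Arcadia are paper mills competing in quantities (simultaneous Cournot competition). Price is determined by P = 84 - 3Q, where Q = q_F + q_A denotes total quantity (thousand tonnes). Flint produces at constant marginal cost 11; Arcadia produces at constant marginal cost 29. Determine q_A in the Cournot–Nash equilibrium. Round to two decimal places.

Flint's profit: π_F = (84 - 3Q)q_F - (11q_F). Setting ∂π_F/∂q_F = 0: 73 - 6q_F - 3(q_A) = 0.
Arcadia's profit: π_A = (84 - 3Q)q_A - (29q_A). Setting ∂π_A/∂q_A = 0: 55 - 6q_A - 3(q_F) = 0.
Rearranging gives the reaction functions q_F = (73 - 3q_A)/6 and q_A = (55 - 3q_F)/6.
Solving the pair: q_F = 91/9, q_A = 37/9.

4.11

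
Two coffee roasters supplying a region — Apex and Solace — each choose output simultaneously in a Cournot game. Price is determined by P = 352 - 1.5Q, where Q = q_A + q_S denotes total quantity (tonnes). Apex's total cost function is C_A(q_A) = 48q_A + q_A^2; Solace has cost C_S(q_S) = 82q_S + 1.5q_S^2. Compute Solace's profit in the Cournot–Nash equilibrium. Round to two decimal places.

3113.65

Apex's profit: π_A = (352 - 1.5Q)q_A - (48q_A + q_A²). Setting ∂π_A/∂q_A = 0: 304 - 5q_A - (3/2)(q_S) = 0.
Solace's first-order condition: 270 - 6q_S - (3/2)(q_A) = 0.
So q_A = (304 - (3/2)q_S)/5 and q_S = (270 - (3/2)q_A)/6.
Solving the pair: q_A = 1892/37, q_S = 1192/37.
Price P = 352 - (3/2)·83.3514 = 226.9730.
Solace's profit: 226.9730·(1192/37) - 82·(1192/37) - (3/2)(1192/37)² = 3113.6538.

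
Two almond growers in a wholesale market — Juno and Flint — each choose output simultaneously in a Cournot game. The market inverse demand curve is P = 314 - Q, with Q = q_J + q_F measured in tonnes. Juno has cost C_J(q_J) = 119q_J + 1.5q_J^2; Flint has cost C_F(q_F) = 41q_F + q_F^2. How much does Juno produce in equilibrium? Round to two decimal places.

Juno's profit: π_J = (314 - Q)q_J - (119q_J + (3/2)q_J²). Setting ∂π_J/∂q_J = 0: 195 - 5q_J - (q_F) = 0.
Flint's profit: π_F = (314 - Q)q_F - (41q_F + q_F²). Setting ∂π_F/∂q_F = 0: 273 - 4q_F - (q_J) = 0.
Rearranging gives the reaction functions q_J = (195 - q_F)/5 and q_F = (273 - q_J)/4.
Substituting one into the other gives q_J = 507/19 and q_F = 1170/19.

26.68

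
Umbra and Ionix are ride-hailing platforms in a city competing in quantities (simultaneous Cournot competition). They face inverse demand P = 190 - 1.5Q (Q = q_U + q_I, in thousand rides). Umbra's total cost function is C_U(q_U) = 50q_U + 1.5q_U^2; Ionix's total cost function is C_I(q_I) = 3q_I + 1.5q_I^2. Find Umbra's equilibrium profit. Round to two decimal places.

Umbra's profit: π_U = (190 - 1.5Q)q_U - (50q_U + (3/2)q_U²). Setting ∂π_U/∂q_U = 0: 140 - 6q_U - (3/2)(q_I) = 0.
Ionix's first-order condition: 187 - 6q_I - (3/2)(q_U) = 0.
Best responses: q_U = (140 - (3/2)q_I)/6, q_I = (187 - (3/2)q_U)/6.
Solving the pair: q_U = 746/45, q_I = 1216/45.
Price P = 190 - (3/2)·(218/5) = 623/5.
Umbra's profit: (623/5)·(746/45) - 50·(746/45) - (3/2)(746/45)² = 824.4681.

824.47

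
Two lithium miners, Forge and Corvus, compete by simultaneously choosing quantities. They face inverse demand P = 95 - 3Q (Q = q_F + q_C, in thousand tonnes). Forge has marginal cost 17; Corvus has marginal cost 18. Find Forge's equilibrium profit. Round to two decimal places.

Forge's profit: π_F = (95 - 3Q)q_F - (17q_F). Setting ∂π_F/∂q_F = 0: 78 - 6q_F - 3(q_C) = 0.
Corvus's profit: π_C = (95 - 3Q)q_C - (18q_C). Setting ∂π_C/∂q_C = 0: 77 - 6q_C - 3(q_F) = 0.
So q_F = (78 - 3q_C)/6 and q_C = (77 - 3q_F)/6.
Substituting one into the other gives q_F = 79/9 and q_C = 76/9.
Price P = 95 - 3·(155/9) = 130/3.
Forge's profit: (130/3 - 17)·(79/9) = 231.1481.

231.15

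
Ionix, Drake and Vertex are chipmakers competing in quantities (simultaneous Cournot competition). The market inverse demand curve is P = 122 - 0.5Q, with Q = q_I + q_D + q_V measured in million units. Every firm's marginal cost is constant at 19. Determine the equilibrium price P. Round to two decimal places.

Each firm earns π_i = (122 - 0.5Q)q_i - 19q_i.
Setting ∂π_i/∂q_i = 0 with rivals' quantities fixed: 103 - q_i - (1/2)·Σ_{j≠i} q_j = 0.
By symmetry each firm produces the same amount; substituting Σ_{j≠i} q_j = 2q_i yields q_i = 103/2.
Total output Q = 309/2, so price P = 122 - (1/2)·(309/2) = 179/4.

44.75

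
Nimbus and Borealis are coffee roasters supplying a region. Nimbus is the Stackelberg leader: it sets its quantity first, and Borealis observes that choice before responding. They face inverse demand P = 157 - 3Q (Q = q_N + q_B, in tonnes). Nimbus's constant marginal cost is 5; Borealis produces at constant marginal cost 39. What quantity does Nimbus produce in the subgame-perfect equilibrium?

Solve by backward induction. Given q_N, the follower Borealis maximises π_B = (157 - 3q_N - 3q_B)q_B - 39q_B.
Setting the follower's marginal profit to zero, 118 - 3q_N - 6q_B = 0, i.e. q_B = (118 - 3q_N)/6.
The leader anticipates this reaction. Substituting into P = 157 - 3Q gives P = 98 - (3/2)q_N, so π_N = (98 - (3/2)q_N)q_N - 5q_N.
Maximising: ∂π_N/∂q_N = 93 - 3q_N = 0, giving q_N = 31.
Then q_B = (118 - 3·31)/6 = 25/6.

31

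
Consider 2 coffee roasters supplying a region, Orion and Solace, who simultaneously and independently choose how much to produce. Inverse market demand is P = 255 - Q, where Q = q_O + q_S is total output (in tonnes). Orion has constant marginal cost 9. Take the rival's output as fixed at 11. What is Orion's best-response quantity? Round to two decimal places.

With the rival's output fixed at 11, Orion's profit is π_O = (255 - 11 - q_O)q_O - (9q_O) = (244 - q_O)q_O - (9q_O).
∂π_O/∂q_O = 235 - 2q_O = 0, so q_O = 235/2.

117.50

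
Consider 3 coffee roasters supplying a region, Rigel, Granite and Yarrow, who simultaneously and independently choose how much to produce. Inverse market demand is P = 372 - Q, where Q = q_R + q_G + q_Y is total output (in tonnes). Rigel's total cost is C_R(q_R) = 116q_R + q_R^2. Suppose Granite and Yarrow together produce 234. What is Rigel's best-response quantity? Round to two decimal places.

5.50

With rivals' combined output fixed at 234, Rigel's profit is π_R = (372 - 234 - q_R)q_R - (116q_R + q_R²) = (138 - q_R)q_R - (116q_R + q_R²).
∂π_R/∂q_R = 22 - 4q_R = 0, so q_R = 11/2.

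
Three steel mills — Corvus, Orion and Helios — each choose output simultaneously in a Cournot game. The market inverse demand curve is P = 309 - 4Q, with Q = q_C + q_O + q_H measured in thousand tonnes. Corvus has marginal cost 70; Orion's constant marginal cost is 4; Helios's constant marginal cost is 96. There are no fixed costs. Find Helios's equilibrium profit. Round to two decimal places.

Corvus's profit: π_C = (309 - 4Q)q_C - (70q_C). Setting ∂π_C/∂q_C = 0: 239 - 8q_C - 4(q_O + q_H) = 0.
Orion's profit: π_O = (309 - 4Q)q_O - (4q_O). Setting ∂π_O/∂q_O = 0: 305 - 8q_O - 4(q_C + q_H) = 0.
Helios's first-order condition: 213 - 8q_H - 4(q_C + q_O) = 0.
Summing all 3 equations gives 757 − 16Q = 0, hence Q = 757/16.
Back-substituting: q_C = (239 − 757/4)/4 = 199/16, q_O = (305 − 757/4)/4 = 463/16, q_H = (213 − 757/4)/4 = 95/16.
Price P = 309 - 4·(757/16) = 479/4.
Helios's profit: (479/4 - 96)·(95/16) = 141.0156.

141.02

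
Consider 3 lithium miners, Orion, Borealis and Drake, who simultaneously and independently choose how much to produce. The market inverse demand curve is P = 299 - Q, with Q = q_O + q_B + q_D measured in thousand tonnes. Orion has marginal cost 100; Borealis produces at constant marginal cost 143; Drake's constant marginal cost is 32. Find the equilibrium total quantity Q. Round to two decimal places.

Orion's profit: π_O = (299 - Q)q_O - (100q_O). Setting ∂π_O/∂q_O = 0: 199 - 2q_O - (q_B + q_D) = 0.
Borealis's profit: π_B = (299 - Q)q_B - (143q_B). Setting ∂π_B/∂q_B = 0: 156 - 2q_B - (q_O + q_D) = 0.
Drake's first-order condition: 267 - 2q_D - (q_O + q_B) = 0.
Adding the 3 conditions: 622 − 2Q − 2Q = 0, i.e. Q = 311/2.
Back-substituting: q_O = (199 − 311/2) = 87/2, q_B = (156 − 311/2) = 1/2, q_D = (267 − 311/2) = 223/2.
Total output Q = 87/2 + 1/2 + 223/2 = 311/2.

155.50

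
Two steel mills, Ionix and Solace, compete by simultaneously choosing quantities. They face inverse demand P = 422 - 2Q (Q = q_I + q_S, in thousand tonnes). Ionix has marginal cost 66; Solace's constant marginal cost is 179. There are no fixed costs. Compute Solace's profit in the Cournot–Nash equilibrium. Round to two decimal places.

938.89

Ionix's profit: π_I = (422 - 2Q)q_I - (66q_I). Setting ∂π_I/∂q_I = 0: 356 - 4q_I - 2(q_S) = 0.
Solace's profit: π_S = (422 - 2Q)q_S - (179q_S). Setting ∂π_S/∂q_S = 0: 243 - 4q_S - 2(q_I) = 0.
Best responses: q_I = (356 - 2q_S)/4, q_S = (243 - 2q_I)/4.
Solving the pair: q_I = 469/6, q_S = 65/3.
Price P = 422 - 2·(599/6) = 667/3.
Solace's profit: (667/3 - 179)·(65/3) = 938.8889.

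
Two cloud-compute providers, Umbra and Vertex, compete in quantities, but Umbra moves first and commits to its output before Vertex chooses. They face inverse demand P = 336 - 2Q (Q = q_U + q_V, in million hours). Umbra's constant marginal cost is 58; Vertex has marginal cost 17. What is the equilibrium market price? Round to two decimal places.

117.25

Solve by backward induction. Given q_U, the follower Vertex maximises π_V = (336 - 2q_U - 2q_V)q_V - 17q_V.
∂π_V/∂q_V = 319 - 2q_U - 4q_V = 0 gives the reaction function q_V = (319 - 2q_U)/4.
Umbra substitutes q_V(q_U) into its own profit: π_U = q_U(336 - 2q_U - (319 - 2q_U)/2) - 58q_U = (353/2 - q_U)q_U - 58q_U.
The leader's first-order condition 237/2 - 2q_U = 0 yields q_U = 237/4.
Then q_V = (319 - 2·(237/4))/4 = 401/8.
Total output Q = 875/8, so price P = 336 - 2·(875/8) = 469/4.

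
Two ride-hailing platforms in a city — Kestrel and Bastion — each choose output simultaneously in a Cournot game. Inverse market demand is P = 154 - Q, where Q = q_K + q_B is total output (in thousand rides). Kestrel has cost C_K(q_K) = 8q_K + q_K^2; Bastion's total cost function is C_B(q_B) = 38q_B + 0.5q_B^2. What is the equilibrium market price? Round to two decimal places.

95.82

Kestrel's profit: π_K = (154 - Q)q_K - (8q_K + q_K²). Setting ∂π_K/∂q_K = 0: 146 - 4q_K - (q_B) = 0.
Bastion's first-order condition: 116 - 3q_B - (q_K) = 0.
Rearranging gives the reaction functions q_K = (146 - q_B)/4 and q_B = (116 - q_K)/3.
Substituting one into the other gives q_K = 322/11 and q_B = 318/11.
Total output Q = 640/11, so price P = 154 - 640/11 = 1054/11.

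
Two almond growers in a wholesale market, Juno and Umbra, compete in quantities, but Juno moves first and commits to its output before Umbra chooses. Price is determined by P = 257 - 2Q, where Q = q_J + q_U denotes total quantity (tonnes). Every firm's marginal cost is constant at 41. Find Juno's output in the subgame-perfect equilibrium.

54

The follower Umbra best-responds to any q_J: π_U = (257 - 2Q)q_U - 41q_U.
Follower FOC: 216 - 2q_J - 4q_U = 0, so q_U(q_J) = (216 - 2q_J)/4.
The leader anticipates this reaction. Substituting into P = 257 - 2Q gives P = 149 - q_J, so π_J = (149 - q_J)q_J - 41q_J.
Maximising: ∂π_J/∂q_J = 108 - 2q_J = 0, giving q_J = 54.
Then q_U = (216 - 2·54)/4 = 27.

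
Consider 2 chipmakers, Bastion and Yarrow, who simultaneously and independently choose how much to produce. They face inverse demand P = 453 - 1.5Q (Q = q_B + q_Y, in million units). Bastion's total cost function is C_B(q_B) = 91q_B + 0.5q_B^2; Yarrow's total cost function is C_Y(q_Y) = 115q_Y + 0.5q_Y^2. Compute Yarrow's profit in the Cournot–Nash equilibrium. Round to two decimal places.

Bastion's profit: π_B = (453 - 1.5Q)q_B - (91q_B + (1/2)q_B²). Setting ∂π_B/∂q_B = 0: 362 - 4q_B - (3/2)(q_Y) = 0.
Yarrow's first-order condition: 338 - 4q_Y - (3/2)(q_B) = 0.
Rearranging gives the reaction functions q_B = (362 - (3/2)q_Y)/4 and q_Y = (338 - (3/2)q_B)/4.
Substituting one into the other gives q_B = 68.4364 and q_Y = 58.8364.
Price P = 453 - (3/2)·(1400/11) = 262.0909.
Yarrow's profit: 262.0909·58.8364 - 115·58.8364 - (1/2)·58.8364² = 6923.4354.

6923.44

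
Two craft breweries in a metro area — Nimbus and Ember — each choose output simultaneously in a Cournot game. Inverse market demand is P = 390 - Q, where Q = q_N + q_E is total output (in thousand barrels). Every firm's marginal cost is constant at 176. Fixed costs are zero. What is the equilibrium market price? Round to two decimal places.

Each firm earns π_i = (390 - Q)q_i - 176q_i.
Setting ∂π_i/∂q_i = 0 with rivals' quantities fixed: 214 - 2q_i - q_j = 0.
With identical firms every q_j equals q_i, so q_j = q_i and 214 = 3q_i, giving q_i = 214/3.
Total output Q = 428/3, so price P = 390 - 428/3 = 742/3.

247.33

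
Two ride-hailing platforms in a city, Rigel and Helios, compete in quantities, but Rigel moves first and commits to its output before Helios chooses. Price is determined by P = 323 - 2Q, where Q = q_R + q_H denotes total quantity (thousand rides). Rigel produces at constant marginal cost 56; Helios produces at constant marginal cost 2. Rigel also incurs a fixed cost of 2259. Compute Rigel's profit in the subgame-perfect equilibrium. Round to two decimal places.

576.56

The follower Helios best-responds to any q_R: π_H = (323 - 2Q)q_H - 2q_H.
Setting the follower's marginal profit to zero, 321 - 2q_R - 4q_H = 0, i.e. q_H = (321 - 2q_R)/4.
The leader anticipates this reaction. Substituting into P = 323 - 2Q gives P = 325/2 - q_R, so π_R = (325/2 - q_R)q_R - 56q_R.
Leader FOC: 213/2 - 2q_R = 0, so q_R = 213/4.
Then q_H = (321 - 2·(213/4))/4 = 429/8.
Price P = 323 - 2·(855/8) = 437/4.
Rigel's profit: (437/4 - 56)·(213/4) - 2259 = 576.5625.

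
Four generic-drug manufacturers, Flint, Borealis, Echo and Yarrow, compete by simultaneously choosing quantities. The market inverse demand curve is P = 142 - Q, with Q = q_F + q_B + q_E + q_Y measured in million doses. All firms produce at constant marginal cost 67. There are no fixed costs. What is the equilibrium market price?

82

A representative firm's profit is π_i = q_i(142 - Q) - 67q_i.
First-order condition (treating rivals' output as given): 75 - 2q_i - Σ_{j≠i} q_j = 0.
By symmetry each firm produces the same amount; substituting Σ_{j≠i} q_j = 3q_i yields q_i = 75/5 = 15.
Total output Q = 60, so price P = 142 - 60 = 82.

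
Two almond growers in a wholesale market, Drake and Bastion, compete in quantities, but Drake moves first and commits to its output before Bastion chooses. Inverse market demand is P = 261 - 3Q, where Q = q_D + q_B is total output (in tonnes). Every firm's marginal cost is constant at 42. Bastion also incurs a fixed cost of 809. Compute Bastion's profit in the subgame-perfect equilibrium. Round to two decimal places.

Solve by backward induction. Given q_D, the follower Bastion maximises π_B = (261 - 3q_D - 3q_B)q_B - 42q_B.
Follower FOC: 219 - 3q_D - 6q_B = 0, so q_B(q_D) = (219 - 3q_D)/6.
The leader anticipates this reaction. Substituting into P = 261 - 3Q gives P = 303/2 - (3/2)q_D, so π_D = (303/2 - (3/2)q_D)q_D - 42q_D.
The leader's first-order condition 219/2 - 3q_D = 0 yields q_D = 73/2.
Then q_B = (219 - 3·(73/2))/6 = 73/4.
Price P = 261 - 3·(219/4) = 387/4.
Bastion's profit: (387/4 - 42)·(73/4) - 809 = 190.1875.

190.19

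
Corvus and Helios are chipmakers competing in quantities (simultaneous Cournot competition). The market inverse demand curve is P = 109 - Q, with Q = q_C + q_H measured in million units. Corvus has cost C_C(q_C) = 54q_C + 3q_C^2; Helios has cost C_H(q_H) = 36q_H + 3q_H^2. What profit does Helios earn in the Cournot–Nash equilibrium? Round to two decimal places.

Corvus's profit: π_C = (109 - Q)q_C - (54q_C + 3q_C²). Setting ∂π_C/∂q_C = 0: 55 - 8q_C - (q_H) = 0.
Helios's profit: π_H = (109 - Q)q_H - (36q_H + 3q_H²). Setting ∂π_H/∂q_H = 0: 73 - 8q_H - (q_C) = 0.
Rearranging gives the reaction functions q_C = (55 - q_H)/8 and q_H = (73 - q_C)/8.
Substituting one into the other gives q_C = 367/63 and q_H = 529/63.
Price P = 109 - 128/9 = 853/9.
Helios's profit: (853/9)·(529/63) - 36·(529/63) - 3(529/63)² = 282.0267.

282.03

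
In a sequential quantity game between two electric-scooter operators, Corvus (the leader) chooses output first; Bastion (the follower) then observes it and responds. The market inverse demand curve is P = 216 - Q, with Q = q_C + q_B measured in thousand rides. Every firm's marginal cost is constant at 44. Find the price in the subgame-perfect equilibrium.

87

Solve by backward induction. Given q_C, the follower Bastion maximises π_B = (216 - q_C - q_B)q_B - 44q_B.
Setting the follower's marginal profit to zero, 172 - q_C - 2q_B = 0, i.e. q_B = (172 - q_C)/2.
The leader anticipates this reaction. Substituting into P = 216 - Q gives P = 130 - (1/2)q_C, so π_C = (130 - (1/2)q_C)q_C - 44q_C.
Leader FOC: 86 - q_C = 0, so q_C = 86.
Then q_B = (172 - 86)/2 = 43.
Total output Q = 129, so price P = 216 - 129 = 87.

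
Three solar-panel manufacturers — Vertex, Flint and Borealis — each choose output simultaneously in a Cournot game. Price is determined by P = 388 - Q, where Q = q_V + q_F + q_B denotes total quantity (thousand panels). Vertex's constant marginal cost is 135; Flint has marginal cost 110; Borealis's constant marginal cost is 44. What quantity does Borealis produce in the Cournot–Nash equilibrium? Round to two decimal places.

Vertex's profit: π_V = (388 - Q)q_V - (135q_V). Setting ∂π_V/∂q_V = 0: 253 - 2q_V - (q_F + q_B) = 0.
Flint's first-order condition: 278 - 2q_F - (q_V + q_B) = 0.
Borealis's first-order condition: 344 - 2q_B - (q_V + q_F) = 0.
Summing all 3 equations gives 875 − 4Q = 0, hence Q = 875/4.
Back-substituting: q_V = (253 − 875/4) = 137/4, q_F = (278 − 875/4) = 237/4, q_B = (344 − 875/4) = 501/4.

125.25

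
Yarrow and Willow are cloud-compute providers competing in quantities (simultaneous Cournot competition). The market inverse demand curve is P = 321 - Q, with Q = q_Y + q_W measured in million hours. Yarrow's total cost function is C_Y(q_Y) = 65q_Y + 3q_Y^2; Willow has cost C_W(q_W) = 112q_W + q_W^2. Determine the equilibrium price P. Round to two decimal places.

249.03

Yarrow's profit: π_Y = (321 - Q)q_Y - (65q_Y + 3q_Y²). Setting ∂π_Y/∂q_Y = 0: 256 - 8q_Y - (q_W) = 0.
Willow's first-order condition: 209 - 4q_W - (q_Y) = 0.
Rearranging gives the reaction functions q_Y = (256 - q_W)/8 and q_W = (209 - q_Y)/4.
Substituting one into the other gives q_Y = 815/31 and q_W = 1416/31.
Total output Q = 71.9677, so price P = 321 - 71.9677 = 249.0323.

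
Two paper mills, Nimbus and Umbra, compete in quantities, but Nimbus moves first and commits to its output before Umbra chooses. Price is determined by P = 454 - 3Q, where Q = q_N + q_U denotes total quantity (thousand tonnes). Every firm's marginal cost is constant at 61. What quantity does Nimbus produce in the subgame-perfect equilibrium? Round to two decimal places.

Solve by backward induction. Given q_N, the follower Umbra maximises π_U = (454 - 3q_N - 3q_U)q_U - 61q_U.
∂π_U/∂q_U = 393 - 3q_N - 6q_U = 0 gives the reaction function q_U = (393 - 3q_N)/6.
Nimbus substitutes q_U(q_N) into its own profit: π_N = q_N(454 - 3q_N - (393 - 3q_N)/2) - 61q_N = (515/2 - (3/2)q_N)q_N - 61q_N.
Leader FOC: 393/2 - 3q_N = 0, so q_N = 131/2.
Then q_U = (393 - 3·(131/2))/6 = 131/4.

65.50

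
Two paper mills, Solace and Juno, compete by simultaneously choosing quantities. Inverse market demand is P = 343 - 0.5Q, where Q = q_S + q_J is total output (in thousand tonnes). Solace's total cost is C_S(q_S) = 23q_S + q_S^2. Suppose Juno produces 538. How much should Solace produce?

With the rival's output fixed at 538, Solace's profit is π_S = (343 - (1/2)·538 - (1/2)q_S)q_S - (23q_S + q_S²) = (74 - (1/2)q_S)q_S - (23q_S + q_S²).
∂π_S/∂q_S = 51 - 3q_S = 0, so q_S = 17.

17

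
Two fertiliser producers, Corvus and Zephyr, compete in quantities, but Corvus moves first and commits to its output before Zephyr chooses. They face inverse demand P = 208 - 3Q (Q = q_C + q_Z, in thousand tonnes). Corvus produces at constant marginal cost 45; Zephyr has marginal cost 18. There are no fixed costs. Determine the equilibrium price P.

79

Solve by backward induction. Given q_C, the follower Zephyr maximises π_Z = (208 - 3q_C - 3q_Z)q_Z - 18q_Z.
∂π_Z/∂q_Z = 190 - 3q_C - 6q_Z = 0 gives the reaction function q_Z = (190 - 3q_C)/6.
The leader anticipates this reaction. Substituting into P = 208 - 3Q gives P = 113 - (3/2)q_C, so π_C = (113 - (3/2)q_C)q_C - 45q_C.
Maximising: ∂π_C/∂q_C = 68 - 3q_C = 0, giving q_C = 68/3.
Then q_Z = (190 - 3·(68/3))/6 = 61/3.
Total output Q = 43, so price P = 208 - 3·43 = 79.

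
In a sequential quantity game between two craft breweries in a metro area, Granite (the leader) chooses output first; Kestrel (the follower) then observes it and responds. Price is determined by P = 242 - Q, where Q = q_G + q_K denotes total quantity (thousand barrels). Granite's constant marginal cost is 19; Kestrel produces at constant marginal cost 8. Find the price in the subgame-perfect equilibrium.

72

The follower Kestrel best-responds to any q_G: π_K = (242 - Q)q_K - 8q_K.
Follower FOC: 234 - q_G - 2q_K = 0, so q_K(q_G) = (234 - q_G)/2.
The leader anticipates this reaction. Substituting into P = 242 - Q gives P = 125 - (1/2)q_G, so π_G = (125 - (1/2)q_G)q_G - 19q_G.
Leader FOC: 106 - q_G = 0, so q_G = 106.
Then q_K = (234 - 106)/2 = 64.
Total output Q = 170, so price P = 242 - 170 = 72.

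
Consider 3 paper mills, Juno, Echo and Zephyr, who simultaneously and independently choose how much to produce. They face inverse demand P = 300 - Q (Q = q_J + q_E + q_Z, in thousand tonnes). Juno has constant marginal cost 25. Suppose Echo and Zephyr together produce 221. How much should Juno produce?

With rivals' combined output fixed at 221, Juno's profit is π_J = (300 - 221 - q_J)q_J - (25q_J) = (79 - q_J)q_J - (25q_J).
∂π_J/∂q_J = 54 - 2q_J = 0, so q_J = 27.

27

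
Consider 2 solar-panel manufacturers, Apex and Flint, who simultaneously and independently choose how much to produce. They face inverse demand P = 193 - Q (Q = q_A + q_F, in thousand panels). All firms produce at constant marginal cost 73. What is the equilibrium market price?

A representative firm's profit is π_i = q_i(193 - Q) - 73q_i.
Setting ∂π_i/∂q_i = 0 with rivals' quantities fixed: 120 - 2q_i - q_j = 0.
By symmetry each firm produces the same amount; substituting q_j = q_i yields q_i = 120/3 = 40.
Total output Q = 80, so price P = 193 - 80 = 113.

113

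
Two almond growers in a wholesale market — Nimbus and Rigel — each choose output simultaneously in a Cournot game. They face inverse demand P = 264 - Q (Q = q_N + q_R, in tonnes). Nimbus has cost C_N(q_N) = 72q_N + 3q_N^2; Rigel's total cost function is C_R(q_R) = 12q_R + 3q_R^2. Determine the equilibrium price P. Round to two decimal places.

214.67

Nimbus's profit: π_N = (264 - Q)q_N - (72q_N + 3q_N²). Setting ∂π_N/∂q_N = 0: 192 - 8q_N - (q_R) = 0.
Rigel's first-order condition: 252 - 8q_R - (q_N) = 0.
So q_N = (192 - q_R)/8 and q_R = (252 - q_N)/8.
Substituting one into the other gives q_N = 428/21 and q_R = 608/21.
Total output Q = 148/3, so price P = 264 - 148/3 = 644/3.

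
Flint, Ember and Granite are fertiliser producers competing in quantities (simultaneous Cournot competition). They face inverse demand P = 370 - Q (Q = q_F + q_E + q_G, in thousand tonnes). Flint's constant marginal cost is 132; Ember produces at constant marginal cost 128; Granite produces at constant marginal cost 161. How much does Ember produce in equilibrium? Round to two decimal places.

Flint's profit: π_F = (370 - Q)q_F - (132q_F). Setting ∂π_F/∂q_F = 0: 238 - 2q_F - (q_E + q_G) = 0.
Ember's first-order condition: 242 - 2q_E - (q_F + q_G) = 0.
Granite's profit: π_G = (370 - Q)q_G - (161q_G). Setting ∂π_G/∂q_G = 0: 209 - 2q_G - (q_F + q_E) = 0.
Adding the 3 first-order conditions: 689 − 4Q = 0, so Q = 689/4.
Back-substituting: q_F = (238 − 689/4) = 263/4, q_E = (242 − 689/4) = 279/4, q_G = (209 − 689/4) = 147/4.

69.75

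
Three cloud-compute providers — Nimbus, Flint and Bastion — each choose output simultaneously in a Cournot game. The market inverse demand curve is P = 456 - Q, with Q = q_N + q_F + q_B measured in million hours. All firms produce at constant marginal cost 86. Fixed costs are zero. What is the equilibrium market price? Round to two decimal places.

178.50

A representative firm's profit is π_i = q_i(456 - Q) - 86q_i.
First-order condition (treating rivals' output as given): 370 - 2q_i - Σ_{j≠i} q_j = 0.
By symmetry each firm produces the same amount; substituting Σ_{j≠i} q_j = 2q_i yields q_i = 370/4 = 185/2.
Total output Q = 555/2, so price P = 456 - 555/2 = 357/2.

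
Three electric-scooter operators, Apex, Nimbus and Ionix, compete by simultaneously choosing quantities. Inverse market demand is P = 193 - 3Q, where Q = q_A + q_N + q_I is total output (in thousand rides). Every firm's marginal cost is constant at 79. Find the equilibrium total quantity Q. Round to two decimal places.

Each firm earns π_i = (193 - 3Q)q_i - 79q_i.
First-order condition (treating rivals' output as given): 114 - 6q_i - 3·Σ_{j≠i} q_j = 0.
By symmetry each firm produces the same amount; substituting Σ_{j≠i} q_j = 2q_i yields q_i = 114/12 = 19/2.
Total output Q = 19/2 + 19/2 + 19/2 = 57/2.

28.50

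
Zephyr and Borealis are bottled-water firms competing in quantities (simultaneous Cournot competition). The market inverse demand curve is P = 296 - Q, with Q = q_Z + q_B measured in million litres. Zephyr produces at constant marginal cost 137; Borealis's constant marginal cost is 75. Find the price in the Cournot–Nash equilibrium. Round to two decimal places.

169.33

Zephyr's profit: π_Z = (296 - Q)q_Z - (137q_Z). Setting ∂π_Z/∂q_Z = 0: 159 - 2q_Z - (q_B) = 0.
Borealis's profit: π_B = (296 - Q)q_B - (75q_B). Setting ∂π_B/∂q_B = 0: 221 - 2q_B - (q_Z) = 0.
So q_Z = (159 - q_B)/2 and q_B = (221 - q_Z)/2.
Solving the pair: q_Z = 97/3, q_B = 283/3.
Total output Q = 380/3, so price P = 296 - 380/3 = 508/3.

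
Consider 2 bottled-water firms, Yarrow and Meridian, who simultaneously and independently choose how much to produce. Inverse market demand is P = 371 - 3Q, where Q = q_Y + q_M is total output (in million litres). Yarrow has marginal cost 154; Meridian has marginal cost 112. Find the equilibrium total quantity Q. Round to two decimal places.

52.89

Yarrow's profit: π_Y = (371 - 3Q)q_Y - (154q_Y). Setting ∂π_Y/∂q_Y = 0: 217 - 6q_Y - 3(q_M) = 0.
Meridian's profit: π_M = (371 - 3Q)q_M - (112q_M). Setting ∂π_M/∂q_M = 0: 259 - 6q_M - 3(q_Y) = 0.
Rearranging gives the reaction functions q_Y = (217 - 3q_M)/6 and q_M = (259 - 3q_Y)/6.
Solving the pair: q_Y = 175/9, q_M = 301/9.
Total output Q = 175/9 + 301/9 = 476/9.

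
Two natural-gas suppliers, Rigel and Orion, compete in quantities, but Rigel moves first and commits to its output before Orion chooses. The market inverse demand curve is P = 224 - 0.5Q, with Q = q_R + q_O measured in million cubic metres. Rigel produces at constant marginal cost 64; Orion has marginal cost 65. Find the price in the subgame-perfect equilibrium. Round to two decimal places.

104.25

The follower Orion best-responds to any q_R: π_O = (224 - 0.5Q)q_O - 65q_O.
∂π_O/∂q_O = 159 - (1/2)q_R - q_O = 0 gives the reaction function q_O = (159 - (1/2)q_R).
The leader anticipates this reaction. Substituting into P = 224 - 0.5Q gives P = 289/2 - (1/4)q_R, so π_R = (289/2 - (1/4)q_R)q_R - 64q_R.
The leader's first-order condition 161/2 - (1/2)q_R = 0 yields q_R = 161.
Then q_O = (159 - (1/2)·161) = 157/2.
Total output Q = 479/2, so price P = 224 - (1/2)·(479/2) = 417/4.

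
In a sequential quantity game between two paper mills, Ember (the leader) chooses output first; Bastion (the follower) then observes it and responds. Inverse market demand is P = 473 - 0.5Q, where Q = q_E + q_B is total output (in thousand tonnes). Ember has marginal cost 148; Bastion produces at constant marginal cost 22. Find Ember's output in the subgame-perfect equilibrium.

The follower Bastion best-responds to any q_E: π_B = (473 - 0.5Q)q_B - 22q_B.
Setting the follower's marginal profit to zero, 451 - (1/2)q_E - q_B = 0, i.e. q_B = (451 - (1/2)q_E).
Ember substitutes q_B(q_E) into its own profit: π_E = q_E(473 - (1/2)q_E - (451 - (1/2)q_E)/2) - 148q_E = (495/2 - (1/4)q_E)q_E - 148q_E.
The leader's first-order condition 199/2 - (1/2)q_E = 0 yields q_E = 199.
Then q_B = (451 - (1/2)·199) = 703/2.

199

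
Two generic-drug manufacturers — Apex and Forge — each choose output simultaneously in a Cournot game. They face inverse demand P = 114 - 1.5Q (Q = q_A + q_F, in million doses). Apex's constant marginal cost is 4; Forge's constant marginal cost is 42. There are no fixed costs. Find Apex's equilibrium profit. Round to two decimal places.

Apex's profit: π_A = (114 - 1.5Q)q_A - (4q_A). Setting ∂π_A/∂q_A = 0: 110 - 3q_A - (3/2)(q_F) = 0.
Forge's first-order condition: 72 - 3q_F - (3/2)(q_A) = 0.
Rearranging gives the reaction functions q_A = (110 - (3/2)q_F)/3 and q_F = (72 - (3/2)q_A)/3.
Substituting one into the other gives q_A = 296/9 and q_F = 68/9.
Price P = 114 - (3/2)·(364/9) = 160/3.
Apex's profit: (160/3 - 4)·(296/9) = 1622.5185.

1622.52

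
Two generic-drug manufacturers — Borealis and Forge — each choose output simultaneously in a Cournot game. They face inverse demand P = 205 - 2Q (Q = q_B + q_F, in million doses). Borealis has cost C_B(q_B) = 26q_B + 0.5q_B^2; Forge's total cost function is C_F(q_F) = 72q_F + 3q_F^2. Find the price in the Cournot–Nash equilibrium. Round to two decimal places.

125.39

Borealis's profit: π_B = (205 - 2Q)q_B - (26q_B + (1/2)q_B²). Setting ∂π_B/∂q_B = 0: 179 - 5q_B - 2(q_F) = 0.
Forge's profit: π_F = (205 - 2Q)q_F - (72q_F + 3q_F²). Setting ∂π_F/∂q_F = 0: 133 - 10q_F - 2(q_B) = 0.
Rearranging gives the reaction functions q_B = (179 - 2q_F)/5 and q_F = (133 - 2q_B)/10.
Substituting one into the other gives q_B = 762/23 and q_F = 307/46.
Total output Q = 1831/46, so price P = 205 - 2·(1831/46) = 125.3913.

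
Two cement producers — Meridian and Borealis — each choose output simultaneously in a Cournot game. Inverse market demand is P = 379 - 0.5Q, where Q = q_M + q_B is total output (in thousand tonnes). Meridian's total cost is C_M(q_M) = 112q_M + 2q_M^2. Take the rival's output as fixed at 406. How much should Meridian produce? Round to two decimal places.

12.80

With the rival's output fixed at 406, Meridian's profit is π_M = (379 - (1/2)·406 - (1/2)q_M)q_M - (112q_M + 2q_M²) = (176 - (1/2)q_M)q_M - (112q_M + 2q_M²).
∂π_M/∂q_M = 64 - 5q_M = 0, so q_M = 64/5.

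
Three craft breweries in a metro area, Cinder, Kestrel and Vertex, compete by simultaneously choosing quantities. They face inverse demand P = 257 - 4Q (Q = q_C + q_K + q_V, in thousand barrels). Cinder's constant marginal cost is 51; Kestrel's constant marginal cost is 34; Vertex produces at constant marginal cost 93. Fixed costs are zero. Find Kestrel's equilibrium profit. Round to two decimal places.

Cinder's profit: π_C = (257 - 4Q)q_C - (51q_C). Setting ∂π_C/∂q_C = 0: 206 - 8q_C - 4(q_K + q_V) = 0.
Kestrel's profit: π_K = (257 - 4Q)q_K - (34q_K). Setting ∂π_K/∂q_K = 0: 223 - 8q_K - 4(q_C + q_V) = 0.
Vertex's profit: π_V = (257 - 4Q)q_V - (93q_V). Setting ∂π_V/∂q_V = 0: 164 - 8q_V - 4(q_C + q_K) = 0.
Summing all 3 equations gives 593 − 16Q = 0, hence Q = 593/16.
Back-substituting: q_C = (206 − 593/4)/4 = 231/16, q_K = (223 − 593/4)/4 = 299/16, q_V = (164 − 593/4)/4 = 63/16.
Price P = 257 - 4·(593/16) = 435/4.
Kestrel's profit: (435/4 - 34)·(299/16) = 1396.8906.

1396.89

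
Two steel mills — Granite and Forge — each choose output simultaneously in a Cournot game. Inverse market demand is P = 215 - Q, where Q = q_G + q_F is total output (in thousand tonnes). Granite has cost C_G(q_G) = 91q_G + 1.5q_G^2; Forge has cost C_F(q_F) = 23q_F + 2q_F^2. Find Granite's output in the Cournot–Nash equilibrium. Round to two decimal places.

Granite's profit: π_G = (215 - Q)q_G - (91q_G + (3/2)q_G²). Setting ∂π_G/∂q_G = 0: 124 - 5q_G - (q_F) = 0.
Forge's profit: π_F = (215 - Q)q_F - (23q_F + 2q_F²). Setting ∂π_F/∂q_F = 0: 192 - 6q_F - (q_G) = 0.
So q_G = (124 - q_F)/5 and q_F = (192 - q_G)/6.
Substituting one into the other gives q_G = 552/29 and q_F = 836/29.

19.03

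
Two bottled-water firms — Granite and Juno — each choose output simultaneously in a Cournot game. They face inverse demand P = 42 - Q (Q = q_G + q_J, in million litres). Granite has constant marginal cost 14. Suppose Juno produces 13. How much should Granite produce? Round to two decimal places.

7.50

With the rival's output fixed at 13, Granite's profit is π_G = (42 - 13 - q_G)q_G - (14q_G) = (29 - q_G)q_G - (14q_G).
∂π_G/∂q_G = 15 - 2q_G = 0, so q_G = 15/2.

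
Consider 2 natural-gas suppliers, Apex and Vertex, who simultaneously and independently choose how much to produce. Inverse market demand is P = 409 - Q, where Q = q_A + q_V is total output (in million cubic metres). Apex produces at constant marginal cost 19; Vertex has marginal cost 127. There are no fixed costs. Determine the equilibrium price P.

Apex's profit: π_A = (409 - Q)q_A - (19q_A). Setting ∂π_A/∂q_A = 0: 390 - 2q_A - (q_V) = 0.
Vertex's profit: π_V = (409 - Q)q_V - (127q_V). Setting ∂π_V/∂q_V = 0: 282 - 2q_V - (q_A) = 0.
Best responses: q_A = (390 - q_V)/2, q_V = (282 - q_A)/2.
Solving the pair: q_A = 166, q_V = 58.
Total output Q = 224, so price P = 409 - 224 = 185.

185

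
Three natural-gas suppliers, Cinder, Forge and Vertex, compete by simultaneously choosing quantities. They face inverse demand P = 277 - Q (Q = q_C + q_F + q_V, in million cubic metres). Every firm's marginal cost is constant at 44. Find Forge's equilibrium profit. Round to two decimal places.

3393.06

Each firm earns π_i = (277 - Q)q_i - 44q_i.
First-order condition (treating rivals' output as given): 233 - 2q_i - Σ_{j≠i} q_j = 0.
With identical firms every q_j equals q_i, so Σ_{j≠i} q_j = 2q_i and 233 = 4q_i, giving q_i = 233/4.
Price P = 277 - 699/4 = 409/4.
Forge's profit: (409/4 - 44)·(233/4) = 3393.0625.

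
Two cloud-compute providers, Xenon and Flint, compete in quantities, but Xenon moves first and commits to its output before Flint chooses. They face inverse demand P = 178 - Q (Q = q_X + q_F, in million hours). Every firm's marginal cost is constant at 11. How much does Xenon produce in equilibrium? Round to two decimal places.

83.50

The follower Flint best-responds to any q_X: π_F = (178 - Q)q_F - 11q_F.
Follower FOC: 167 - q_X - 2q_F = 0, so q_F(q_X) = (167 - q_X)/2.
Xenon substitutes q_F(q_X) into its own profit: π_X = q_X(178 - q_X - (167 - q_X)/2) - 11q_X = (189/2 - (1/2)q_X)q_X - 11q_X.
The leader's first-order condition 167/2 - q_X = 0 yields q_X = 167/2.
Then q_F = (167 - 167/2)/2 = 167/4.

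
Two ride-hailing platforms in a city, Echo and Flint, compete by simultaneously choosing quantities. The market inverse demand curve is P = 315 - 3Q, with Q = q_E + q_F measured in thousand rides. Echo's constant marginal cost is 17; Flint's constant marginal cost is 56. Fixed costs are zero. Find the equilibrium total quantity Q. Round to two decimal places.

61.89

Echo's profit: π_E = (315 - 3Q)q_E - (17q_E). Setting ∂π_E/∂q_E = 0: 298 - 6q_E - 3(q_F) = 0.
Flint's profit: π_F = (315 - 3Q)q_F - (56q_F). Setting ∂π_F/∂q_F = 0: 259 - 6q_F - 3(q_E) = 0.
Best responses: q_E = (298 - 3q_F)/6, q_F = (259 - 3q_E)/6.
Solving the pair: q_E = 337/9, q_F = 220/9.
Total output Q = 337/9 + 220/9 = 557/9.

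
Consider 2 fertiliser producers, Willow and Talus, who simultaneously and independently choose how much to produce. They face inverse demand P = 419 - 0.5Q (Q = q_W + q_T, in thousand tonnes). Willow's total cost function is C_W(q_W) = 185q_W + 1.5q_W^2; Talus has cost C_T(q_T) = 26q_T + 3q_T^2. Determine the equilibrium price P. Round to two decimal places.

366.81

Willow's profit: π_W = (419 - 0.5Q)q_W - (185q_W + (3/2)q_W²). Setting ∂π_W/∂q_W = 0: 234 - 4q_W - (1/2)(q_T) = 0.
Talus's profit: π_T = (419 - 0.5Q)q_T - (26q_T + 3q_T²). Setting ∂π_T/∂q_T = 0: 393 - 7q_T - (1/2)(q_W) = 0.
So q_W = (234 - (1/2)q_T)/4 and q_T = (393 - (1/2)q_W)/7.
Substituting one into the other gives q_W = 1922/37 and q_T = 1940/37.
Total output Q = 104.3784, so price P = 419 - (1/2)·104.3784 = 366.8108.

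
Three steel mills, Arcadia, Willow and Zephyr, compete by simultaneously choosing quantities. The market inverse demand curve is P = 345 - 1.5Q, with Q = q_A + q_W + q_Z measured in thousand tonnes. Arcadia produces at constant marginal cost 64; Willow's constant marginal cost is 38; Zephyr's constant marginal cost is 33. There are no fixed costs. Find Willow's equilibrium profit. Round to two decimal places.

Arcadia's profit: π_A = (345 - 1.5Q)q_A - (64q_A). Setting ∂π_A/∂q_A = 0: 281 - 3q_A - (3/2)(q_W + q_Z) = 0.
Willow's first-order condition: 307 - 3q_W - (3/2)(q_A + q_Z) = 0.
Zephyr's profit: π_Z = (345 - 1.5Q)q_Z - (33q_Z). Setting ∂π_Z/∂q_Z = 0: 312 - 3q_Z - (3/2)(q_A + q_W) = 0.
Summing all 3 equations gives 900 − 6Q = 0, hence Q = 150.
Back-substituting: q_A = (281 − 225)/(3/2) = 112/3, q_W = (307 − 225)/(3/2) = 164/3, q_Z = (312 − 225)/(3/2) = 58.
Price P = 345 - (3/2)·150 = 120.
Willow's profit: (120 - 38)·(164/3) = 4482.6667.

4482.67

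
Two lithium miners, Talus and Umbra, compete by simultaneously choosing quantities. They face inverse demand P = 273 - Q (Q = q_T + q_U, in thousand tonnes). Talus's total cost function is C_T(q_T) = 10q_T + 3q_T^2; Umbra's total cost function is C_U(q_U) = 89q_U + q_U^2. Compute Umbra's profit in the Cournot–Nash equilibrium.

Talus's profit: π_T = (273 - Q)q_T - (10q_T + 3q_T²). Setting ∂π_T/∂q_T = 0: 263 - 8q_T - (q_U) = 0.
Umbra's profit: π_U = (273 - Q)q_U - (89q_U + q_U²). Setting ∂π_U/∂q_U = 0: 184 - 4q_U - (q_T) = 0.
So q_T = (263 - q_U)/8 and q_U = (184 - q_T)/4.
Substituting one into the other gives q_T = 28 and q_U = 39.
Price P = 273 - 67 = 206.
Umbra's profit: 206·39 - 89·39 - 39² = 3042.

3042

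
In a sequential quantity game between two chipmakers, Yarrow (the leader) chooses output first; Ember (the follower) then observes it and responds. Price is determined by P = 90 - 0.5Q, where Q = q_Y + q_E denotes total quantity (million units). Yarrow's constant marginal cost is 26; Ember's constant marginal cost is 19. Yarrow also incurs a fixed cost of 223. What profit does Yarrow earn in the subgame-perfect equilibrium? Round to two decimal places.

The follower Ember best-responds to any q_Y: π_E = (90 - 0.5Q)q_E - 19q_E.
Follower FOC: 71 - (1/2)q_Y - q_E = 0, so q_E(q_Y) = (71 - (1/2)q_Y).
The leader anticipates this reaction. Substituting into P = 90 - 0.5Q gives P = 109/2 - (1/4)q_Y, so π_Y = (109/2 - (1/4)q_Y)q_Y - 26q_Y.
Maximising: ∂π_Y/∂q_Y = 57/2 - (1/2)q_Y = 0, giving q_Y = 57.
Then q_E = (71 - (1/2)·57) = 85/2.
Price P = 90 - (1/2)·(199/2) = 161/4.
Yarrow's profit: (161/4 - 26)·57 - 223 = 589.2500.

589.25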